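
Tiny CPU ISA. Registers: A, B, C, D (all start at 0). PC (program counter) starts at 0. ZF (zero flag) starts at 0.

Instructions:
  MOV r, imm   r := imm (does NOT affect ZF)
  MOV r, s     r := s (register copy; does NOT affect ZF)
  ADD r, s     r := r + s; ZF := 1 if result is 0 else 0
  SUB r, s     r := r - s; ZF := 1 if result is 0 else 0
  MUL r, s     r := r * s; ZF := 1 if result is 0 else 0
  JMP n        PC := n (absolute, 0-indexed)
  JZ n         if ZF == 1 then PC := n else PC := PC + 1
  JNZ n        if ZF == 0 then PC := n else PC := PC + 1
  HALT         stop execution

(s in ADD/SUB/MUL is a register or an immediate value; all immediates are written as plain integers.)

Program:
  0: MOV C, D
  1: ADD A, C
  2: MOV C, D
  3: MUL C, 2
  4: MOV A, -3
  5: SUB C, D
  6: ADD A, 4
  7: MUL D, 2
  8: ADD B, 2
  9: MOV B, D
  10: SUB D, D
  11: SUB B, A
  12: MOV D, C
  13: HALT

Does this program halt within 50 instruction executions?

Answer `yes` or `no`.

Answer: yes

Derivation:
Step 1: PC=0 exec 'MOV C, D'. After: A=0 B=0 C=0 D=0 ZF=0 PC=1
Step 2: PC=1 exec 'ADD A, C'. After: A=0 B=0 C=0 D=0 ZF=1 PC=2
Step 3: PC=2 exec 'MOV C, D'. After: A=0 B=0 C=0 D=0 ZF=1 PC=3
Step 4: PC=3 exec 'MUL C, 2'. After: A=0 B=0 C=0 D=0 ZF=1 PC=4
Step 5: PC=4 exec 'MOV A, -3'. After: A=-3 B=0 C=0 D=0 ZF=1 PC=5
Step 6: PC=5 exec 'SUB C, D'. After: A=-3 B=0 C=0 D=0 ZF=1 PC=6
Step 7: PC=6 exec 'ADD A, 4'. After: A=1 B=0 C=0 D=0 ZF=0 PC=7
Step 8: PC=7 exec 'MUL D, 2'. After: A=1 B=0 C=0 D=0 ZF=1 PC=8
Step 9: PC=8 exec 'ADD B, 2'. After: A=1 B=2 C=0 D=0 ZF=0 PC=9
Step 10: PC=9 exec 'MOV B, D'. After: A=1 B=0 C=0 D=0 ZF=0 PC=10
Step 11: PC=10 exec 'SUB D, D'. After: A=1 B=0 C=0 D=0 ZF=1 PC=11
Step 12: PC=11 exec 'SUB B, A'. After: A=1 B=-1 C=0 D=0 ZF=0 PC=12
Step 13: PC=12 exec 'MOV D, C'. After: A=1 B=-1 C=0 D=0 ZF=0 PC=13
Step 14: PC=13 exec 'HALT'. After: A=1 B=-1 C=0 D=0 ZF=0 PC=13 HALTED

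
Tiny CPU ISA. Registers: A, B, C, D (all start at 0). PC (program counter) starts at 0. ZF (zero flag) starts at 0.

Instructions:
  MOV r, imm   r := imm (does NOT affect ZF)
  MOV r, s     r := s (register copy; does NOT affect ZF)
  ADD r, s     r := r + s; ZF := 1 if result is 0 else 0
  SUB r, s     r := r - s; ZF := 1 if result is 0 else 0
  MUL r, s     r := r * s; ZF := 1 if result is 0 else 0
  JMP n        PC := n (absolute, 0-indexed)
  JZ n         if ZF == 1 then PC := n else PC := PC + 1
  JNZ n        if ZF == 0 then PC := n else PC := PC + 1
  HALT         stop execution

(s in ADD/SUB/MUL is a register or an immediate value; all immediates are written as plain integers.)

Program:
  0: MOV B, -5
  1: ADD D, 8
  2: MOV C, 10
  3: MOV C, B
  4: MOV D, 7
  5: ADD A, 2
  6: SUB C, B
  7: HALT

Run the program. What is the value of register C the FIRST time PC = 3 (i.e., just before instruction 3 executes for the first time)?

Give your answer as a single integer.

Step 1: PC=0 exec 'MOV B, -5'. After: A=0 B=-5 C=0 D=0 ZF=0 PC=1
Step 2: PC=1 exec 'ADD D, 8'. After: A=0 B=-5 C=0 D=8 ZF=0 PC=2
Step 3: PC=2 exec 'MOV C, 10'. After: A=0 B=-5 C=10 D=8 ZF=0 PC=3
First time PC=3: C=10

10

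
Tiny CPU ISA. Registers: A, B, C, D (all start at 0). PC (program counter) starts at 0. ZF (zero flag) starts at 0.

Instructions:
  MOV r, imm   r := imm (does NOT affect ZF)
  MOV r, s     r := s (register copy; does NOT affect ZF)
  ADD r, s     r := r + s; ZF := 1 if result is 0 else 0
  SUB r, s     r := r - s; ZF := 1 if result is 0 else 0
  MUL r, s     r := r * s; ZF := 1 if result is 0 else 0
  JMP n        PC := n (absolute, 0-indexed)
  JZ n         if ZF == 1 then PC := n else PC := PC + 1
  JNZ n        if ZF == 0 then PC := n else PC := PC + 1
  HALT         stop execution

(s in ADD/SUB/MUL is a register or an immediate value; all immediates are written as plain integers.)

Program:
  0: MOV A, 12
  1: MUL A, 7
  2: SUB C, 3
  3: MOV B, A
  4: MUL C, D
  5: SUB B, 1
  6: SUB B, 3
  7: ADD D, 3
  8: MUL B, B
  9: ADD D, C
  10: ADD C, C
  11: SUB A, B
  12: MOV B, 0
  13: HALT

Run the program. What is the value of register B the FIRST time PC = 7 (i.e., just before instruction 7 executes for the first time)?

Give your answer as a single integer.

Step 1: PC=0 exec 'MOV A, 12'. After: A=12 B=0 C=0 D=0 ZF=0 PC=1
Step 2: PC=1 exec 'MUL A, 7'. After: A=84 B=0 C=0 D=0 ZF=0 PC=2
Step 3: PC=2 exec 'SUB C, 3'. After: A=84 B=0 C=-3 D=0 ZF=0 PC=3
Step 4: PC=3 exec 'MOV B, A'. After: A=84 B=84 C=-3 D=0 ZF=0 PC=4
Step 5: PC=4 exec 'MUL C, D'. After: A=84 B=84 C=0 D=0 ZF=1 PC=5
Step 6: PC=5 exec 'SUB B, 1'. After: A=84 B=83 C=0 D=0 ZF=0 PC=6
Step 7: PC=6 exec 'SUB B, 3'. After: A=84 B=80 C=0 D=0 ZF=0 PC=7
First time PC=7: B=80

80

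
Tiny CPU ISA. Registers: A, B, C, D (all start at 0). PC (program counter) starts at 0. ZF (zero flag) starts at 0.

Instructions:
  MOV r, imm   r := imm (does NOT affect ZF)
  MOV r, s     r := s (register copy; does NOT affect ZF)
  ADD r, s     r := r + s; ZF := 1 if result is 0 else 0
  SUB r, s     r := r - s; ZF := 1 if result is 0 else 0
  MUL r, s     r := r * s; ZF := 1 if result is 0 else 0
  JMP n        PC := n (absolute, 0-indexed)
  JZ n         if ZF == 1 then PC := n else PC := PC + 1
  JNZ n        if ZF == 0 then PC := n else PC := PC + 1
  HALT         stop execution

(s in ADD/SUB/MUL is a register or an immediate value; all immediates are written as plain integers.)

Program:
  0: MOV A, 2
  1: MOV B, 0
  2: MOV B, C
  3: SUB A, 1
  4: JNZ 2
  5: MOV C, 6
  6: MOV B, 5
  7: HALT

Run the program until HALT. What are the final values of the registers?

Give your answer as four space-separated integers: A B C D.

Answer: 0 5 6 0

Derivation:
Step 1: PC=0 exec 'MOV A, 2'. After: A=2 B=0 C=0 D=0 ZF=0 PC=1
Step 2: PC=1 exec 'MOV B, 0'. After: A=2 B=0 C=0 D=0 ZF=0 PC=2
Step 3: PC=2 exec 'MOV B, C'. After: A=2 B=0 C=0 D=0 ZF=0 PC=3
Step 4: PC=3 exec 'SUB A, 1'. After: A=1 B=0 C=0 D=0 ZF=0 PC=4
Step 5: PC=4 exec 'JNZ 2'. After: A=1 B=0 C=0 D=0 ZF=0 PC=2
Step 6: PC=2 exec 'MOV B, C'. After: A=1 B=0 C=0 D=0 ZF=0 PC=3
Step 7: PC=3 exec 'SUB A, 1'. After: A=0 B=0 C=0 D=0 ZF=1 PC=4
Step 8: PC=4 exec 'JNZ 2'. After: A=0 B=0 C=0 D=0 ZF=1 PC=5
Step 9: PC=5 exec 'MOV C, 6'. After: A=0 B=0 C=6 D=0 ZF=1 PC=6
Step 10: PC=6 exec 'MOV B, 5'. After: A=0 B=5 C=6 D=0 ZF=1 PC=7
Step 11: PC=7 exec 'HALT'. After: A=0 B=5 C=6 D=0 ZF=1 PC=7 HALTED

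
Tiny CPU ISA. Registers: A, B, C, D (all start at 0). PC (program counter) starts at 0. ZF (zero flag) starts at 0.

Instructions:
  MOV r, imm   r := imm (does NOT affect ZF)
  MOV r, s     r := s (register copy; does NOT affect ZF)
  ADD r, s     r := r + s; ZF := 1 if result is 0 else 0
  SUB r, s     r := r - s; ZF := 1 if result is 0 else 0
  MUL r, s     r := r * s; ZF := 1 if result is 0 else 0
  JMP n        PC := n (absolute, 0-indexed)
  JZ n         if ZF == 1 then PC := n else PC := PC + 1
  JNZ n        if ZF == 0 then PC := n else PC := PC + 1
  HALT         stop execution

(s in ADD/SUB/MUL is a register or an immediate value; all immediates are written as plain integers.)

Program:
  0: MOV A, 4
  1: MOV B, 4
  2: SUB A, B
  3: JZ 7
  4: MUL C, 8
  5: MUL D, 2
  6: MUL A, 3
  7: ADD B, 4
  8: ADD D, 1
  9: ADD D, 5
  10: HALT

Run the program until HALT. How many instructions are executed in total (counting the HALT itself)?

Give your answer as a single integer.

Step 1: PC=0 exec 'MOV A, 4'. After: A=4 B=0 C=0 D=0 ZF=0 PC=1
Step 2: PC=1 exec 'MOV B, 4'. After: A=4 B=4 C=0 D=0 ZF=0 PC=2
Step 3: PC=2 exec 'SUB A, B'. After: A=0 B=4 C=0 D=0 ZF=1 PC=3
Step 4: PC=3 exec 'JZ 7'. After: A=0 B=4 C=0 D=0 ZF=1 PC=7
Step 5: PC=7 exec 'ADD B, 4'. After: A=0 B=8 C=0 D=0 ZF=0 PC=8
Step 6: PC=8 exec 'ADD D, 1'. After: A=0 B=8 C=0 D=1 ZF=0 PC=9
Step 7: PC=9 exec 'ADD D, 5'. After: A=0 B=8 C=0 D=6 ZF=0 PC=10
Step 8: PC=10 exec 'HALT'. After: A=0 B=8 C=0 D=6 ZF=0 PC=10 HALTED
Total instructions executed: 8

Answer: 8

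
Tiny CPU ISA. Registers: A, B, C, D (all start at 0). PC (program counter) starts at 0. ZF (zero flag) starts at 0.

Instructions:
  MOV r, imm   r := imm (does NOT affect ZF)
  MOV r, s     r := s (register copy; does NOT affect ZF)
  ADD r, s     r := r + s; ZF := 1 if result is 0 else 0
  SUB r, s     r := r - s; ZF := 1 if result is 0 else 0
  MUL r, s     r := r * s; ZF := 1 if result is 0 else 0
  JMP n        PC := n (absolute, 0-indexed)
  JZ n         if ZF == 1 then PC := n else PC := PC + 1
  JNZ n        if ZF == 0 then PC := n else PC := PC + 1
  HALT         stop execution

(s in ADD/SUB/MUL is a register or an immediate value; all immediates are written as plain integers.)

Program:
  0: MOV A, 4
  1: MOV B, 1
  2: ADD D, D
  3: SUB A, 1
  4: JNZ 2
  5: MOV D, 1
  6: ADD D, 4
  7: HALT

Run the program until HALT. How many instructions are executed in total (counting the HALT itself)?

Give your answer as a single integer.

Answer: 17

Derivation:
Step 1: PC=0 exec 'MOV A, 4'. After: A=4 B=0 C=0 D=0 ZF=0 PC=1
Step 2: PC=1 exec 'MOV B, 1'. After: A=4 B=1 C=0 D=0 ZF=0 PC=2
Step 3: PC=2 exec 'ADD D, D'. After: A=4 B=1 C=0 D=0 ZF=1 PC=3
Step 4: PC=3 exec 'SUB A, 1'. After: A=3 B=1 C=0 D=0 ZF=0 PC=4
Step 5: PC=4 exec 'JNZ 2'. After: A=3 B=1 C=0 D=0 ZF=0 PC=2
Step 6: PC=2 exec 'ADD D, D'. After: A=3 B=1 C=0 D=0 ZF=1 PC=3
Step 7: PC=3 exec 'SUB A, 1'. After: A=2 B=1 C=0 D=0 ZF=0 PC=4
Step 8: PC=4 exec 'JNZ 2'. After: A=2 B=1 C=0 D=0 ZF=0 PC=2
Step 9: PC=2 exec 'ADD D, D'. After: A=2 B=1 C=0 D=0 ZF=1 PC=3
Step 10: PC=3 exec 'SUB A, 1'. After: A=1 B=1 C=0 D=0 ZF=0 PC=4
Step 11: PC=4 exec 'JNZ 2'. After: A=1 B=1 C=0 D=0 ZF=0 PC=2
Step 12: PC=2 exec 'ADD D, D'. After: A=1 B=1 C=0 D=0 ZF=1 PC=3
Step 13: PC=3 exec 'SUB A, 1'. After: A=0 B=1 C=0 D=0 ZF=1 PC=4
Step 14: PC=4 exec 'JNZ 2'. After: A=0 B=1 C=0 D=0 ZF=1 PC=5
Step 15: PC=5 exec 'MOV D, 1'. After: A=0 B=1 C=0 D=1 ZF=1 PC=6
Step 16: PC=6 exec 'ADD D, 4'. After: A=0 B=1 C=0 D=5 ZF=0 PC=7
Step 17: PC=7 exec 'HALT'. After: A=0 B=1 C=0 D=5 ZF=0 PC=7 HALTED
Total instructions executed: 17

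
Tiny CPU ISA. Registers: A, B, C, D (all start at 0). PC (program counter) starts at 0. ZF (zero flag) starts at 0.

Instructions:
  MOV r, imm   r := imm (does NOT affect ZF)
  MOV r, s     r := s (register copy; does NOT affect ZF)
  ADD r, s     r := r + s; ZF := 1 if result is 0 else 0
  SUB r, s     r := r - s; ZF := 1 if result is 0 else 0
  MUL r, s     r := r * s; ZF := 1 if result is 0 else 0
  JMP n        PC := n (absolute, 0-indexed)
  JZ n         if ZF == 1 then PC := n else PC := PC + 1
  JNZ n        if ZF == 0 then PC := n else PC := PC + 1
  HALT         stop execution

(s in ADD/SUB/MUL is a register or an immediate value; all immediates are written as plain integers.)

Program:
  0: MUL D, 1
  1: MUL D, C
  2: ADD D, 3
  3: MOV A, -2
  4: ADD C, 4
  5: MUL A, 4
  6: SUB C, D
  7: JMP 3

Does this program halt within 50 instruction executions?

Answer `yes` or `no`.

Answer: no

Derivation:
Step 1: PC=0 exec 'MUL D, 1'. After: A=0 B=0 C=0 D=0 ZF=1 PC=1
Step 2: PC=1 exec 'MUL D, C'. After: A=0 B=0 C=0 D=0 ZF=1 PC=2
Step 3: PC=2 exec 'ADD D, 3'. After: A=0 B=0 C=0 D=3 ZF=0 PC=3
Step 4: PC=3 exec 'MOV A, -2'. After: A=-2 B=0 C=0 D=3 ZF=0 PC=4
Step 5: PC=4 exec 'ADD C, 4'. After: A=-2 B=0 C=4 D=3 ZF=0 PC=5
Step 6: PC=5 exec 'MUL A, 4'. After: A=-8 B=0 C=4 D=3 ZF=0 PC=6
Step 7: PC=6 exec 'SUB C, D'. After: A=-8 B=0 C=1 D=3 ZF=0 PC=7
Step 8: PC=7 exec 'JMP 3'. After: A=-8 B=0 C=1 D=3 ZF=0 PC=3
Step 9: PC=3 exec 'MOV A, -2'. After: A=-2 B=0 C=1 D=3 ZF=0 PC=4
Step 10: PC=4 exec 'ADD C, 4'. After: A=-2 B=0 C=5 D=3 ZF=0 PC=5
Step 11: PC=5 exec 'MUL A, 4'. After: A=-8 B=0 C=5 D=3 ZF=0 PC=6
Step 12: PC=6 exec 'SUB C, D'. After: A=-8 B=0 C=2 D=3 ZF=0 PC=7
Step 13: PC=7 exec 'JMP 3'. After: A=-8 B=0 C=2 D=3 ZF=0 PC=3
Step 14: PC=3 exec 'MOV A, -2'. After: A=-2 B=0 C=2 D=3 ZF=0 PC=4
Step 15: PC=4 exec 'ADD C, 4'. After: A=-2 B=0 C=6 D=3 ZF=0 PC=5
After 50 steps: not halted. PC revisits the same instructions with no path to HALT; will never halt.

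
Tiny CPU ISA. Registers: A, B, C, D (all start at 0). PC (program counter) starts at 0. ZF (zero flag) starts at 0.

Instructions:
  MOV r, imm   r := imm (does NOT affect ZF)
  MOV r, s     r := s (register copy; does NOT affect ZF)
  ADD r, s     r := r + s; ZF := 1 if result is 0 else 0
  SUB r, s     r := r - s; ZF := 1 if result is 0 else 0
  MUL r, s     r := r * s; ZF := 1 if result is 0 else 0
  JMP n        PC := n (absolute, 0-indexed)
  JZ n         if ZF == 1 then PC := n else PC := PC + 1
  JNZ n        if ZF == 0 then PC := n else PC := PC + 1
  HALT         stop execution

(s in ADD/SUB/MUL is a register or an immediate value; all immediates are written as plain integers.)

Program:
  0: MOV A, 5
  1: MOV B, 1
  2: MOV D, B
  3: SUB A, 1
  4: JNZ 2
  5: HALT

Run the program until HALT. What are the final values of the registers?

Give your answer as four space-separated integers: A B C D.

Step 1: PC=0 exec 'MOV A, 5'. After: A=5 B=0 C=0 D=0 ZF=0 PC=1
Step 2: PC=1 exec 'MOV B, 1'. After: A=5 B=1 C=0 D=0 ZF=0 PC=2
Step 3: PC=2 exec 'MOV D, B'. After: A=5 B=1 C=0 D=1 ZF=0 PC=3
Step 4: PC=3 exec 'SUB A, 1'. After: A=4 B=1 C=0 D=1 ZF=0 PC=4
Step 5: PC=4 exec 'JNZ 2'. After: A=4 B=1 C=0 D=1 ZF=0 PC=2
Step 6: PC=2 exec 'MOV D, B'. After: A=4 B=1 C=0 D=1 ZF=0 PC=3
Step 7: PC=3 exec 'SUB A, 1'. After: A=3 B=1 C=0 D=1 ZF=0 PC=4
Step 8: PC=4 exec 'JNZ 2'. After: A=3 B=1 C=0 D=1 ZF=0 PC=2
Step 9: PC=2 exec 'MOV D, B'. After: A=3 B=1 C=0 D=1 ZF=0 PC=3
Step 10: PC=3 exec 'SUB A, 1'. After: A=2 B=1 C=0 D=1 ZF=0 PC=4
Step 11: PC=4 exec 'JNZ 2'. After: A=2 B=1 C=0 D=1 ZF=0 PC=2
Step 12: PC=2 exec 'MOV D, B'. After: A=2 B=1 C=0 D=1 ZF=0 PC=3
Step 13: PC=3 exec 'SUB A, 1'. After: A=1 B=1 C=0 D=1 ZF=0 PC=4
Step 14: PC=4 exec 'JNZ 2'. After: A=1 B=1 C=0 D=1 ZF=0 PC=2
Step 15: PC=2 exec 'MOV D, B'. After: A=1 B=1 C=0 D=1 ZF=0 PC=3
Step 16: PC=3 exec 'SUB A, 1'. After: A=0 B=1 C=0 D=1 ZF=1 PC=4
Step 17: PC=4 exec 'JNZ 2'. After: A=0 B=1 C=0 D=1 ZF=1 PC=5
Step 18: PC=5 exec 'HALT'. After: A=0 B=1 C=0 D=1 ZF=1 PC=5 HALTED

Answer: 0 1 0 1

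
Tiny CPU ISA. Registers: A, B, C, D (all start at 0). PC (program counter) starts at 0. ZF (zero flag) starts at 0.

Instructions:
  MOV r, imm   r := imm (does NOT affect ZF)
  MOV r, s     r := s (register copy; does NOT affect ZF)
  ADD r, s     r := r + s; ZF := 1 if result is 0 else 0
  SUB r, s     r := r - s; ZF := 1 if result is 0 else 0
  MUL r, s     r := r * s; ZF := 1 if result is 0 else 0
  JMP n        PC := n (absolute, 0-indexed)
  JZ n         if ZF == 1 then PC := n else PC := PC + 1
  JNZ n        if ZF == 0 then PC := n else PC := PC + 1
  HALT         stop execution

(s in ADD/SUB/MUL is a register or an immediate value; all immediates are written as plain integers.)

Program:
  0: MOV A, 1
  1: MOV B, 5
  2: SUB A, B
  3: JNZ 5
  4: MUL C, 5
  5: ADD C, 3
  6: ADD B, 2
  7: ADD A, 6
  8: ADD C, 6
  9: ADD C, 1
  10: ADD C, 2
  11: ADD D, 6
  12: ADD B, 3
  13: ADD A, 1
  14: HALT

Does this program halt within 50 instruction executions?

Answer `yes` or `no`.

Answer: yes

Derivation:
Step 1: PC=0 exec 'MOV A, 1'. After: A=1 B=0 C=0 D=0 ZF=0 PC=1
Step 2: PC=1 exec 'MOV B, 5'. After: A=1 B=5 C=0 D=0 ZF=0 PC=2
Step 3: PC=2 exec 'SUB A, B'. After: A=-4 B=5 C=0 D=0 ZF=0 PC=3
Step 4: PC=3 exec 'JNZ 5'. After: A=-4 B=5 C=0 D=0 ZF=0 PC=5
Step 5: PC=5 exec 'ADD C, 3'. After: A=-4 B=5 C=3 D=0 ZF=0 PC=6
Step 6: PC=6 exec 'ADD B, 2'. After: A=-4 B=7 C=3 D=0 ZF=0 PC=7
Step 7: PC=7 exec 'ADD A, 6'. After: A=2 B=7 C=3 D=0 ZF=0 PC=8
Step 8: PC=8 exec 'ADD C, 6'. After: A=2 B=7 C=9 D=0 ZF=0 PC=9
Step 9: PC=9 exec 'ADD C, 1'. After: A=2 B=7 C=10 D=0 ZF=0 PC=10
Step 10: PC=10 exec 'ADD C, 2'. After: A=2 B=7 C=12 D=0 ZF=0 PC=11
Step 11: PC=11 exec 'ADD D, 6'. After: A=2 B=7 C=12 D=6 ZF=0 PC=12
Step 12: PC=12 exec 'ADD B, 3'. After: A=2 B=10 C=12 D=6 ZF=0 PC=13
Step 13: PC=13 exec 'ADD A, 1'. After: A=3 B=10 C=12 D=6 ZF=0 PC=14
Step 14: PC=14 exec 'HALT'. After: A=3 B=10 C=12 D=6 ZF=0 PC=14 HALTED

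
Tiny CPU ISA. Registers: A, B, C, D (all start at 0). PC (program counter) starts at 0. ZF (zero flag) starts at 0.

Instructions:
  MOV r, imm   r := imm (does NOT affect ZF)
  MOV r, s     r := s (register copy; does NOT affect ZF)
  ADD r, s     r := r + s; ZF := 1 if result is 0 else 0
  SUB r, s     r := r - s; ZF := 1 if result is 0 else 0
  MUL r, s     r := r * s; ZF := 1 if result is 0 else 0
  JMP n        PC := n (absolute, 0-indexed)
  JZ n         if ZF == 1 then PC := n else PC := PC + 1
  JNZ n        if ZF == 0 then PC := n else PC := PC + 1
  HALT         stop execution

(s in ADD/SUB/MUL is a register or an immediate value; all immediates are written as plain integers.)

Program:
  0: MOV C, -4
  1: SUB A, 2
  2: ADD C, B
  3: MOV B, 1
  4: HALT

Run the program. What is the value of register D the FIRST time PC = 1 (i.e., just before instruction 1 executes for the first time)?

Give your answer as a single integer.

Step 1: PC=0 exec 'MOV C, -4'. After: A=0 B=0 C=-4 D=0 ZF=0 PC=1
First time PC=1: D=0

0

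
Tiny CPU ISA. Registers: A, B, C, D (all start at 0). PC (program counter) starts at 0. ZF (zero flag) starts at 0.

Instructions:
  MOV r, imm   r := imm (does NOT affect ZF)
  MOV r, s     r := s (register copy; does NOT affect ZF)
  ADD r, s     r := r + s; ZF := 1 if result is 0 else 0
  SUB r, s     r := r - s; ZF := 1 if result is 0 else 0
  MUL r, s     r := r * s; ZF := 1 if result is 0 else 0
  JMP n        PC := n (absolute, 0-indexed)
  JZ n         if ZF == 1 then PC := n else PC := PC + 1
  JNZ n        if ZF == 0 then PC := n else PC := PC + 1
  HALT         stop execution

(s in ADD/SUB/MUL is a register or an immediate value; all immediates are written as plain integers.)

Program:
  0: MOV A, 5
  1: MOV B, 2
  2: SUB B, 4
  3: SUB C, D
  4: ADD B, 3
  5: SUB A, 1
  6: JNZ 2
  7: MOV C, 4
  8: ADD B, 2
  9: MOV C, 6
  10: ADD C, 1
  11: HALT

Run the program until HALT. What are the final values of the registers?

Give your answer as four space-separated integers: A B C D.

Answer: 0 -1 7 0

Derivation:
Step 1: PC=0 exec 'MOV A, 5'. After: A=5 B=0 C=0 D=0 ZF=0 PC=1
Step 2: PC=1 exec 'MOV B, 2'. After: A=5 B=2 C=0 D=0 ZF=0 PC=2
Step 3: PC=2 exec 'SUB B, 4'. After: A=5 B=-2 C=0 D=0 ZF=0 PC=3
Step 4: PC=3 exec 'SUB C, D'. After: A=5 B=-2 C=0 D=0 ZF=1 PC=4
Step 5: PC=4 exec 'ADD B, 3'. After: A=5 B=1 C=0 D=0 ZF=0 PC=5
Step 6: PC=5 exec 'SUB A, 1'. After: A=4 B=1 C=0 D=0 ZF=0 PC=6
Step 7: PC=6 exec 'JNZ 2'. After: A=4 B=1 C=0 D=0 ZF=0 PC=2
Step 8: PC=2 exec 'SUB B, 4'. After: A=4 B=-3 C=0 D=0 ZF=0 PC=3
Step 9: PC=3 exec 'SUB C, D'. After: A=4 B=-3 C=0 D=0 ZF=1 PC=4
Step 10: PC=4 exec 'ADD B, 3'. After: A=4 B=0 C=0 D=0 ZF=1 PC=5
Step 11: PC=5 exec 'SUB A, 1'. After: A=3 B=0 C=0 D=0 ZF=0 PC=6
Step 12: PC=6 exec 'JNZ 2'. After: A=3 B=0 C=0 D=0 ZF=0 PC=2
Step 13: PC=2 exec 'SUB B, 4'. After: A=3 B=-4 C=0 D=0 ZF=0 PC=3
Step 14: PC=3 exec 'SUB C, D'. After: A=3 B=-4 C=0 D=0 ZF=1 PC=4
Step 15: PC=4 exec 'ADD B, 3'. After: A=3 B=-1 C=0 D=0 ZF=0 PC=5
Step 16: PC=5 exec 'SUB A, 1'. After: A=2 B=-1 C=0 D=0 ZF=0 PC=6
Step 17: PC=6 exec 'JNZ 2'. After: A=2 B=-1 C=0 D=0 ZF=0 PC=2
Step 18: PC=2 exec 'SUB B, 4'. After: A=2 B=-5 C=0 D=0 ZF=0 PC=3
Step 19: PC=3 exec 'SUB C, D'. After: A=2 B=-5 C=0 D=0 ZF=1 PC=4
Step 20: PC=4 exec 'ADD B, 3'. After: A=2 B=-2 C=0 D=0 ZF=0 PC=5
Step 21: PC=5 exec 'SUB A, 1'. After: A=1 B=-2 C=0 D=0 ZF=0 PC=6
Step 22: PC=6 exec 'JNZ 2'. After: A=1 B=-2 C=0 D=0 ZF=0 PC=2
Step 23: PC=2 exec 'SUB B, 4'. After: A=1 B=-6 C=0 D=0 ZF=0 PC=3
Step 24: PC=3 exec 'SUB C, D'. After: A=1 B=-6 C=0 D=0 ZF=1 PC=4
Step 25: PC=4 exec 'ADD B, 3'. After: A=1 B=-3 C=0 D=0 ZF=0 PC=5
Step 26: PC=5 exec 'SUB A, 1'. After: A=0 B=-3 C=0 D=0 ZF=1 PC=6
Step 27: PC=6 exec 'JNZ 2'. After: A=0 B=-3 C=0 D=0 ZF=1 PC=7
Step 28: PC=7 exec 'MOV C, 4'. After: A=0 B=-3 C=4 D=0 ZF=1 PC=8
Step 29: PC=8 exec 'ADD B, 2'. After: A=0 B=-1 C=4 D=0 ZF=0 PC=9
Step 30: PC=9 exec 'MOV C, 6'. After: A=0 B=-1 C=6 D=0 ZF=0 PC=10
Step 31: PC=10 exec 'ADD C, 1'. After: A=0 B=-1 C=7 D=0 ZF=0 PC=11
Step 32: PC=11 exec 'HALT'. After: A=0 B=-1 C=7 D=0 ZF=0 PC=11 HALTED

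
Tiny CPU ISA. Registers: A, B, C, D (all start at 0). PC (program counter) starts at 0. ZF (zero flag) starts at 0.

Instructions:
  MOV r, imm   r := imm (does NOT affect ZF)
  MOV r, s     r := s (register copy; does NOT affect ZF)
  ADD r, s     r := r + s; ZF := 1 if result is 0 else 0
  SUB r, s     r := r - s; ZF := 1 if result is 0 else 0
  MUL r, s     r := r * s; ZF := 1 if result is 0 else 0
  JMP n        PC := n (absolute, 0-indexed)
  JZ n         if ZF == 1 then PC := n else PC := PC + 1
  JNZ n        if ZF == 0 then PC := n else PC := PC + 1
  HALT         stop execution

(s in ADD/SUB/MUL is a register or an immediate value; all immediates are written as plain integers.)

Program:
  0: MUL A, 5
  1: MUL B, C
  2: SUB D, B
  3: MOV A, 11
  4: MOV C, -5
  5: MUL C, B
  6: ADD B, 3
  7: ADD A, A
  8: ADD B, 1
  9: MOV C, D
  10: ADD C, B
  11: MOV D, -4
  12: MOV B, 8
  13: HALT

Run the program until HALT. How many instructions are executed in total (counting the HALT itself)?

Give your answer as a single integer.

Step 1: PC=0 exec 'MUL A, 5'. After: A=0 B=0 C=0 D=0 ZF=1 PC=1
Step 2: PC=1 exec 'MUL B, C'. After: A=0 B=0 C=0 D=0 ZF=1 PC=2
Step 3: PC=2 exec 'SUB D, B'. After: A=0 B=0 C=0 D=0 ZF=1 PC=3
Step 4: PC=3 exec 'MOV A, 11'. After: A=11 B=0 C=0 D=0 ZF=1 PC=4
Step 5: PC=4 exec 'MOV C, -5'. After: A=11 B=0 C=-5 D=0 ZF=1 PC=5
Step 6: PC=5 exec 'MUL C, B'. After: A=11 B=0 C=0 D=0 ZF=1 PC=6
Step 7: PC=6 exec 'ADD B, 3'. After: A=11 B=3 C=0 D=0 ZF=0 PC=7
Step 8: PC=7 exec 'ADD A, A'. After: A=22 B=3 C=0 D=0 ZF=0 PC=8
Step 9: PC=8 exec 'ADD B, 1'. After: A=22 B=4 C=0 D=0 ZF=0 PC=9
Step 10: PC=9 exec 'MOV C, D'. After: A=22 B=4 C=0 D=0 ZF=0 PC=10
Step 11: PC=10 exec 'ADD C, B'. After: A=22 B=4 C=4 D=0 ZF=0 PC=11
Step 12: PC=11 exec 'MOV D, -4'. After: A=22 B=4 C=4 D=-4 ZF=0 PC=12
Step 13: PC=12 exec 'MOV B, 8'. After: A=22 B=8 C=4 D=-4 ZF=0 PC=13
Step 14: PC=13 exec 'HALT'. After: A=22 B=8 C=4 D=-4 ZF=0 PC=13 HALTED
Total instructions executed: 14

Answer: 14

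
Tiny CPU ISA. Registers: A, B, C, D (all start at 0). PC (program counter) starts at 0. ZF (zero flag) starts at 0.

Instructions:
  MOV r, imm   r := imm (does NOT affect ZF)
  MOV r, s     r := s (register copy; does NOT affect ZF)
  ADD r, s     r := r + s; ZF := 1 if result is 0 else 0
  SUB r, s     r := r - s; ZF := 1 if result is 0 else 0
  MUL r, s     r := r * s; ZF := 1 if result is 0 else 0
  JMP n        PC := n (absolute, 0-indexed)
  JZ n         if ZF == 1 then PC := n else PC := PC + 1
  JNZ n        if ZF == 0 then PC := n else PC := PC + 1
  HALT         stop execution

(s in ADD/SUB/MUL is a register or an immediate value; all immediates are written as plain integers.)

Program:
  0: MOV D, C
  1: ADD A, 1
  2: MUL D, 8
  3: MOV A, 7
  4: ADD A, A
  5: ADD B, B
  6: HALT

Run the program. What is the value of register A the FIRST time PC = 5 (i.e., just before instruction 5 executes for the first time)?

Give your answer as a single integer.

Step 1: PC=0 exec 'MOV D, C'. After: A=0 B=0 C=0 D=0 ZF=0 PC=1
Step 2: PC=1 exec 'ADD A, 1'. After: A=1 B=0 C=0 D=0 ZF=0 PC=2
Step 3: PC=2 exec 'MUL D, 8'. After: A=1 B=0 C=0 D=0 ZF=1 PC=3
Step 4: PC=3 exec 'MOV A, 7'. After: A=7 B=0 C=0 D=0 ZF=1 PC=4
Step 5: PC=4 exec 'ADD A, A'. After: A=14 B=0 C=0 D=0 ZF=0 PC=5
First time PC=5: A=14

14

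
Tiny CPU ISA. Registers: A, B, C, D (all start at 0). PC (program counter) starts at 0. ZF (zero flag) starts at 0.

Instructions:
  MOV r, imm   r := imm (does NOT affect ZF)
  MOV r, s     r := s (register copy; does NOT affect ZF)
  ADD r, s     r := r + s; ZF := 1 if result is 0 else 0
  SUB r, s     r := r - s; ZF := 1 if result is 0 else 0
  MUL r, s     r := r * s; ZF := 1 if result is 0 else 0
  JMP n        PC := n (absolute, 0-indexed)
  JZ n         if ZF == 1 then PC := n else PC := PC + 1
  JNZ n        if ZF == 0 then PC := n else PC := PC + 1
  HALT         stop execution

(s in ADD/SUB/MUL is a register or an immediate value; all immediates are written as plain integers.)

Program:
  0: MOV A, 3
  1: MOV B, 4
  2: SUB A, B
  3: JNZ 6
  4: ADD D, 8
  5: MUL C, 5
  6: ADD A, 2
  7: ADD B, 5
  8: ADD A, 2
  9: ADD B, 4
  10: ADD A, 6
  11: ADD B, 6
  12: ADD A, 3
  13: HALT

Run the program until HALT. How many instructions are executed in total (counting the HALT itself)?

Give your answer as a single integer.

Answer: 12

Derivation:
Step 1: PC=0 exec 'MOV A, 3'. After: A=3 B=0 C=0 D=0 ZF=0 PC=1
Step 2: PC=1 exec 'MOV B, 4'. After: A=3 B=4 C=0 D=0 ZF=0 PC=2
Step 3: PC=2 exec 'SUB A, B'. After: A=-1 B=4 C=0 D=0 ZF=0 PC=3
Step 4: PC=3 exec 'JNZ 6'. After: A=-1 B=4 C=0 D=0 ZF=0 PC=6
Step 5: PC=6 exec 'ADD A, 2'. After: A=1 B=4 C=0 D=0 ZF=0 PC=7
Step 6: PC=7 exec 'ADD B, 5'. After: A=1 B=9 C=0 D=0 ZF=0 PC=8
Step 7: PC=8 exec 'ADD A, 2'. After: A=3 B=9 C=0 D=0 ZF=0 PC=9
Step 8: PC=9 exec 'ADD B, 4'. After: A=3 B=13 C=0 D=0 ZF=0 PC=10
Step 9: PC=10 exec 'ADD A, 6'. After: A=9 B=13 C=0 D=0 ZF=0 PC=11
Step 10: PC=11 exec 'ADD B, 6'. After: A=9 B=19 C=0 D=0 ZF=0 PC=12
Step 11: PC=12 exec 'ADD A, 3'. After: A=12 B=19 C=0 D=0 ZF=0 PC=13
Step 12: PC=13 exec 'HALT'. After: A=12 B=19 C=0 D=0 ZF=0 PC=13 HALTED
Total instructions executed: 12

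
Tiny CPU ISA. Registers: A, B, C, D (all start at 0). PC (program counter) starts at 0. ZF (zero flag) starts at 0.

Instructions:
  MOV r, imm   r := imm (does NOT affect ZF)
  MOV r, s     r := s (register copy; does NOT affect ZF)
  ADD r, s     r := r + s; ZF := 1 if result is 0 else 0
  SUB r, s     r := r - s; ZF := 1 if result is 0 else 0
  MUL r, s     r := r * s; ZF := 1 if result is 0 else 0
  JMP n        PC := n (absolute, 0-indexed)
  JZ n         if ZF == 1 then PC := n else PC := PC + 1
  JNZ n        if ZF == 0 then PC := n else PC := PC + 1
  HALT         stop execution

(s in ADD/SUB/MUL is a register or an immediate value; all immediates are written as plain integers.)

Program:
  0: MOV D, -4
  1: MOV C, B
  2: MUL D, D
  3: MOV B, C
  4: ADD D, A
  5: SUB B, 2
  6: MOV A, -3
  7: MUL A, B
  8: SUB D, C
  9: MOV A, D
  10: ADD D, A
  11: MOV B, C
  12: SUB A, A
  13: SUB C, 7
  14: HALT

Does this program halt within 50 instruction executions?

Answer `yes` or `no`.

Answer: yes

Derivation:
Step 1: PC=0 exec 'MOV D, -4'. After: A=0 B=0 C=0 D=-4 ZF=0 PC=1
Step 2: PC=1 exec 'MOV C, B'. After: A=0 B=0 C=0 D=-4 ZF=0 PC=2
Step 3: PC=2 exec 'MUL D, D'. After: A=0 B=0 C=0 D=16 ZF=0 PC=3
Step 4: PC=3 exec 'MOV B, C'. After: A=0 B=0 C=0 D=16 ZF=0 PC=4
Step 5: PC=4 exec 'ADD D, A'. After: A=0 B=0 C=0 D=16 ZF=0 PC=5
Step 6: PC=5 exec 'SUB B, 2'. After: A=0 B=-2 C=0 D=16 ZF=0 PC=6
Step 7: PC=6 exec 'MOV A, -3'. After: A=-3 B=-2 C=0 D=16 ZF=0 PC=7
Step 8: PC=7 exec 'MUL A, B'. After: A=6 B=-2 C=0 D=16 ZF=0 PC=8
Step 9: PC=8 exec 'SUB D, C'. After: A=6 B=-2 C=0 D=16 ZF=0 PC=9
Step 10: PC=9 exec 'MOV A, D'. After: A=16 B=-2 C=0 D=16 ZF=0 PC=10
Step 11: PC=10 exec 'ADD D, A'. After: A=16 B=-2 C=0 D=32 ZF=0 PC=11
Step 12: PC=11 exec 'MOV B, C'. After: A=16 B=0 C=0 D=32 ZF=0 PC=12
Step 13: PC=12 exec 'SUB A, A'. After: A=0 B=0 C=0 D=32 ZF=1 PC=13
Step 14: PC=13 exec 'SUB C, 7'. After: A=0 B=0 C=-7 D=32 ZF=0 PC=14
Step 15: PC=14 exec 'HALT'. After: A=0 B=0 C=-7 D=32 ZF=0 PC=14 HALTED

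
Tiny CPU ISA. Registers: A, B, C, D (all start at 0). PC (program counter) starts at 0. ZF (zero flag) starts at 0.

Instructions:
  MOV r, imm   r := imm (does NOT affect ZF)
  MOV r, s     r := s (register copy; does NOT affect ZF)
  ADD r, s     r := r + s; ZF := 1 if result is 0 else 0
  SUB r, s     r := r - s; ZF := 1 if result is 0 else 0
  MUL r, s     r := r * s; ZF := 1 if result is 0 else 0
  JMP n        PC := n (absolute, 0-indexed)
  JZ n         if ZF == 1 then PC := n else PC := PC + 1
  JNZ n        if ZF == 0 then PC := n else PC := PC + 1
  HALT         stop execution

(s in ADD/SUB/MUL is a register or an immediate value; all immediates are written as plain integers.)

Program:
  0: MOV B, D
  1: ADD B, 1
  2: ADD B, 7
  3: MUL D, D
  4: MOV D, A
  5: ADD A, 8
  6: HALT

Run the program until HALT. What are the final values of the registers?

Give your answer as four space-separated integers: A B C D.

Step 1: PC=0 exec 'MOV B, D'. After: A=0 B=0 C=0 D=0 ZF=0 PC=1
Step 2: PC=1 exec 'ADD B, 1'. After: A=0 B=1 C=0 D=0 ZF=0 PC=2
Step 3: PC=2 exec 'ADD B, 7'. After: A=0 B=8 C=0 D=0 ZF=0 PC=3
Step 4: PC=3 exec 'MUL D, D'. After: A=0 B=8 C=0 D=0 ZF=1 PC=4
Step 5: PC=4 exec 'MOV D, A'. After: A=0 B=8 C=0 D=0 ZF=1 PC=5
Step 6: PC=5 exec 'ADD A, 8'. After: A=8 B=8 C=0 D=0 ZF=0 PC=6
Step 7: PC=6 exec 'HALT'. After: A=8 B=8 C=0 D=0 ZF=0 PC=6 HALTED

Answer: 8 8 0 0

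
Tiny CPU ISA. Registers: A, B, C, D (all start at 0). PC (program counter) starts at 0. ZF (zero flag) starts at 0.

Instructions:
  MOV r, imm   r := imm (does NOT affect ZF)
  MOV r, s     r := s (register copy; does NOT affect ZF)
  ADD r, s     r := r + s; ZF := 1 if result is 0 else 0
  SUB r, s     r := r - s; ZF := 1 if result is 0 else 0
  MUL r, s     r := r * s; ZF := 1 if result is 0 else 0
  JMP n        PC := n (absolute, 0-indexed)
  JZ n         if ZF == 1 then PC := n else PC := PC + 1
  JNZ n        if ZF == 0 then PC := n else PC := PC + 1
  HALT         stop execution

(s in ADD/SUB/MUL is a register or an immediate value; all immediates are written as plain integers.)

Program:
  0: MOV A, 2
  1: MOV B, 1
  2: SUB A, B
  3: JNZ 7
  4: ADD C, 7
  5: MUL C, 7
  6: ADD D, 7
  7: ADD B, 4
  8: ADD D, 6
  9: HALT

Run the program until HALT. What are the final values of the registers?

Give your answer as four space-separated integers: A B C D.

Step 1: PC=0 exec 'MOV A, 2'. After: A=2 B=0 C=0 D=0 ZF=0 PC=1
Step 2: PC=1 exec 'MOV B, 1'. After: A=2 B=1 C=0 D=0 ZF=0 PC=2
Step 3: PC=2 exec 'SUB A, B'. After: A=1 B=1 C=0 D=0 ZF=0 PC=3
Step 4: PC=3 exec 'JNZ 7'. After: A=1 B=1 C=0 D=0 ZF=0 PC=7
Step 5: PC=7 exec 'ADD B, 4'. After: A=1 B=5 C=0 D=0 ZF=0 PC=8
Step 6: PC=8 exec 'ADD D, 6'. After: A=1 B=5 C=0 D=6 ZF=0 PC=9
Step 7: PC=9 exec 'HALT'. After: A=1 B=5 C=0 D=6 ZF=0 PC=9 HALTED

Answer: 1 5 0 6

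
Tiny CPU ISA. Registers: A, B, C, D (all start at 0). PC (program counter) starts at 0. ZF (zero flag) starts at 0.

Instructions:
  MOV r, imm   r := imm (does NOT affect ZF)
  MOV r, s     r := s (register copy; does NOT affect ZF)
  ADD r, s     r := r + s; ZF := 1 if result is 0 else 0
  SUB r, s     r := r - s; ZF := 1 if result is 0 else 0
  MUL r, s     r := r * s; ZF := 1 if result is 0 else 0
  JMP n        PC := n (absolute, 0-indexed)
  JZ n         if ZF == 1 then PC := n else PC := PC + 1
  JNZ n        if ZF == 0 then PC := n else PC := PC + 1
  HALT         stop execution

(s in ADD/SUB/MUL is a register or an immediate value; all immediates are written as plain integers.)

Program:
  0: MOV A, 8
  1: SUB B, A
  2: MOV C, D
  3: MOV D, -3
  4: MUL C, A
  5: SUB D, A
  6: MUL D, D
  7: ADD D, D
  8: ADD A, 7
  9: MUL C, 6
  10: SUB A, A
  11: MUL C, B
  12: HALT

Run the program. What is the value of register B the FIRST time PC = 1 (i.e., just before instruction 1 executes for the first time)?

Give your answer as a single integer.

Step 1: PC=0 exec 'MOV A, 8'. After: A=8 B=0 C=0 D=0 ZF=0 PC=1
First time PC=1: B=0

0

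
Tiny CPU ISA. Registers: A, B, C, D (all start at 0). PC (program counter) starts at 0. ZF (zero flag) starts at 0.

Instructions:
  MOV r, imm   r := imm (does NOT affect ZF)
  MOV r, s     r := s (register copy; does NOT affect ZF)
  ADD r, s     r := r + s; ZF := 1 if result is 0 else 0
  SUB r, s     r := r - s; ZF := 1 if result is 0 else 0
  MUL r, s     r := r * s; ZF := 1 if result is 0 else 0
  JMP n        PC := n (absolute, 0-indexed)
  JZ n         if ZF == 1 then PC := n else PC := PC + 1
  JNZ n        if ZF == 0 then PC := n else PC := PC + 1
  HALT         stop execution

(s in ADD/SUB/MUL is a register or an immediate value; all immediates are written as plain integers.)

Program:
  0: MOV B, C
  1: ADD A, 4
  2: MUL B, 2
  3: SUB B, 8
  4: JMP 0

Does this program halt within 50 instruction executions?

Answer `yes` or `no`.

Step 1: PC=0 exec 'MOV B, C'. After: A=0 B=0 C=0 D=0 ZF=0 PC=1
Step 2: PC=1 exec 'ADD A, 4'. After: A=4 B=0 C=0 D=0 ZF=0 PC=2
Step 3: PC=2 exec 'MUL B, 2'. After: A=4 B=0 C=0 D=0 ZF=1 PC=3
Step 4: PC=3 exec 'SUB B, 8'. After: A=4 B=-8 C=0 D=0 ZF=0 PC=4
Step 5: PC=4 exec 'JMP 0'. After: A=4 B=-8 C=0 D=0 ZF=0 PC=0
Step 6: PC=0 exec 'MOV B, C'. After: A=4 B=0 C=0 D=0 ZF=0 PC=1
Step 7: PC=1 exec 'ADD A, 4'. After: A=8 B=0 C=0 D=0 ZF=0 PC=2
Step 8: PC=2 exec 'MUL B, 2'. After: A=8 B=0 C=0 D=0 ZF=1 PC=3
Step 9: PC=3 exec 'SUB B, 8'. After: A=8 B=-8 C=0 D=0 ZF=0 PC=4
Step 10: PC=4 exec 'JMP 0'. After: A=8 B=-8 C=0 D=0 ZF=0 PC=0
Step 11: PC=0 exec 'MOV B, C'. After: A=8 B=0 C=0 D=0 ZF=0 PC=1
Step 12: PC=1 exec 'ADD A, 4'. After: A=12 B=0 C=0 D=0 ZF=0 PC=2
Step 13: PC=2 exec 'MUL B, 2'. After: A=12 B=0 C=0 D=0 ZF=1 PC=3
Step 14: PC=3 exec 'SUB B, 8'. After: A=12 B=-8 C=0 D=0 ZF=0 PC=4
Step 15: PC=4 exec 'JMP 0'. After: A=12 B=-8 C=0 D=0 ZF=0 PC=0
After 50 steps: not halted. PC revisits the same instructions with no path to HALT; will never halt.

Answer: no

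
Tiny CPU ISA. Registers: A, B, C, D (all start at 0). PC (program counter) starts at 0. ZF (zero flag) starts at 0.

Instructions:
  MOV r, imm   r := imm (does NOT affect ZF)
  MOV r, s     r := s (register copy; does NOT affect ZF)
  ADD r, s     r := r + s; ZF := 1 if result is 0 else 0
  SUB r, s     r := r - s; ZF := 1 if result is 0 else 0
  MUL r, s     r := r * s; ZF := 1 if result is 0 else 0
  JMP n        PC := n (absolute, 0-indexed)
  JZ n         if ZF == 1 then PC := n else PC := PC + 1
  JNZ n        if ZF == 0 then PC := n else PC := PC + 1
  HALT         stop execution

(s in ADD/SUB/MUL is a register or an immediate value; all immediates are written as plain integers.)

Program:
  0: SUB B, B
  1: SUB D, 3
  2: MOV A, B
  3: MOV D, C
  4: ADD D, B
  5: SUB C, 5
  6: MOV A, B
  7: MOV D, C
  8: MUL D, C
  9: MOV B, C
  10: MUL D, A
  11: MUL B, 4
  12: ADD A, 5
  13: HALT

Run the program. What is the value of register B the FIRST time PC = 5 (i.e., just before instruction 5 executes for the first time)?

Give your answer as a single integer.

Step 1: PC=0 exec 'SUB B, B'. After: A=0 B=0 C=0 D=0 ZF=1 PC=1
Step 2: PC=1 exec 'SUB D, 3'. After: A=0 B=0 C=0 D=-3 ZF=0 PC=2
Step 3: PC=2 exec 'MOV A, B'. After: A=0 B=0 C=0 D=-3 ZF=0 PC=3
Step 4: PC=3 exec 'MOV D, C'. After: A=0 B=0 C=0 D=0 ZF=0 PC=4
Step 5: PC=4 exec 'ADD D, B'. After: A=0 B=0 C=0 D=0 ZF=1 PC=5
First time PC=5: B=0

0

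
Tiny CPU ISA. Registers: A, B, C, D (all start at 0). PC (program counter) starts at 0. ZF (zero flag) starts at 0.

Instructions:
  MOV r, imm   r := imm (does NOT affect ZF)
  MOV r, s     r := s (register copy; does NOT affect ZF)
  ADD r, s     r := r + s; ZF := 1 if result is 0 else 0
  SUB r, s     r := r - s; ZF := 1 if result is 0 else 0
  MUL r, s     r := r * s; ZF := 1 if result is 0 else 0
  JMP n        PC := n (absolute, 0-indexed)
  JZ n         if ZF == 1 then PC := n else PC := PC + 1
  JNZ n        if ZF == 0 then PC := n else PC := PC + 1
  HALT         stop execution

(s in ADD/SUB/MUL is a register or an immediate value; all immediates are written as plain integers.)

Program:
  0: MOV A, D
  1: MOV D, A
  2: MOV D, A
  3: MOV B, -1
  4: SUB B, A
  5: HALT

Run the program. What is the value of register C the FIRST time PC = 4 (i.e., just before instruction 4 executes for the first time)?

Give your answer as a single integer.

Step 1: PC=0 exec 'MOV A, D'. After: A=0 B=0 C=0 D=0 ZF=0 PC=1
Step 2: PC=1 exec 'MOV D, A'. After: A=0 B=0 C=0 D=0 ZF=0 PC=2
Step 3: PC=2 exec 'MOV D, A'. After: A=0 B=0 C=0 D=0 ZF=0 PC=3
Step 4: PC=3 exec 'MOV B, -1'. After: A=0 B=-1 C=0 D=0 ZF=0 PC=4
First time PC=4: C=0

0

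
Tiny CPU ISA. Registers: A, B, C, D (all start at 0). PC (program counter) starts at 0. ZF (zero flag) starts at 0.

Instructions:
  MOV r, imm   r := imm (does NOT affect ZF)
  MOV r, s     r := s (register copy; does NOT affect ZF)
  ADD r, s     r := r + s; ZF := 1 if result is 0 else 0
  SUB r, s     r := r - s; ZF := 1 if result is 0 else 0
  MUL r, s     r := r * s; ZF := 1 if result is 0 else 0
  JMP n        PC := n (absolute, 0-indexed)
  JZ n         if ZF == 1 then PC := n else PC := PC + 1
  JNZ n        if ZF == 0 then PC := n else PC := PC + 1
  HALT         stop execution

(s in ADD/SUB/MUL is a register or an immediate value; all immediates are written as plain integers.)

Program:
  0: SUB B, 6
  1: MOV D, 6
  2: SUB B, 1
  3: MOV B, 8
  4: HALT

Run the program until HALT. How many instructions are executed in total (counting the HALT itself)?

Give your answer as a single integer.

Step 1: PC=0 exec 'SUB B, 6'. After: A=0 B=-6 C=0 D=0 ZF=0 PC=1
Step 2: PC=1 exec 'MOV D, 6'. After: A=0 B=-6 C=0 D=6 ZF=0 PC=2
Step 3: PC=2 exec 'SUB B, 1'. After: A=0 B=-7 C=0 D=6 ZF=0 PC=3
Step 4: PC=3 exec 'MOV B, 8'. After: A=0 B=8 C=0 D=6 ZF=0 PC=4
Step 5: PC=4 exec 'HALT'. After: A=0 B=8 C=0 D=6 ZF=0 PC=4 HALTED
Total instructions executed: 5

Answer: 5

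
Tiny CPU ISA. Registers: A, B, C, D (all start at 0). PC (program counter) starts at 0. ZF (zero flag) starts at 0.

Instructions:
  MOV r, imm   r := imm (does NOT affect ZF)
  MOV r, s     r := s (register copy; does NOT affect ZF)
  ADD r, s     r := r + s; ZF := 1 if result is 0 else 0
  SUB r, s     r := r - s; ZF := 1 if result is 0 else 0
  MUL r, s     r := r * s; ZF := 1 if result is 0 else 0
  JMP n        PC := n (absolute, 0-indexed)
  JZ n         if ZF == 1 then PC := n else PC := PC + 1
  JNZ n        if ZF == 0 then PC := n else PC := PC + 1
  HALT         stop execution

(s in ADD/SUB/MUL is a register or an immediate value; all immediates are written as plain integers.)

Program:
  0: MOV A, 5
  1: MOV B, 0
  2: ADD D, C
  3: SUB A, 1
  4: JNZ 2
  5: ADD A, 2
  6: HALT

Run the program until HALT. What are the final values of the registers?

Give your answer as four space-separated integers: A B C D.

Answer: 2 0 0 0

Derivation:
Step 1: PC=0 exec 'MOV A, 5'. After: A=5 B=0 C=0 D=0 ZF=0 PC=1
Step 2: PC=1 exec 'MOV B, 0'. After: A=5 B=0 C=0 D=0 ZF=0 PC=2
Step 3: PC=2 exec 'ADD D, C'. After: A=5 B=0 C=0 D=0 ZF=1 PC=3
Step 4: PC=3 exec 'SUB A, 1'. After: A=4 B=0 C=0 D=0 ZF=0 PC=4
Step 5: PC=4 exec 'JNZ 2'. After: A=4 B=0 C=0 D=0 ZF=0 PC=2
Step 6: PC=2 exec 'ADD D, C'. After: A=4 B=0 C=0 D=0 ZF=1 PC=3
Step 7: PC=3 exec 'SUB A, 1'. After: A=3 B=0 C=0 D=0 ZF=0 PC=4
Step 8: PC=4 exec 'JNZ 2'. After: A=3 B=0 C=0 D=0 ZF=0 PC=2
Step 9: PC=2 exec 'ADD D, C'. After: A=3 B=0 C=0 D=0 ZF=1 PC=3
Step 10: PC=3 exec 'SUB A, 1'. After: A=2 B=0 C=0 D=0 ZF=0 PC=4
Step 11: PC=4 exec 'JNZ 2'. After: A=2 B=0 C=0 D=0 ZF=0 PC=2
Step 12: PC=2 exec 'ADD D, C'. After: A=2 B=0 C=0 D=0 ZF=1 PC=3
Step 13: PC=3 exec 'SUB A, 1'. After: A=1 B=0 C=0 D=0 ZF=0 PC=4
Step 14: PC=4 exec 'JNZ 2'. After: A=1 B=0 C=0 D=0 ZF=0 PC=2
Step 15: PC=2 exec 'ADD D, C'. After: A=1 B=0 C=0 D=0 ZF=1 PC=3
Step 16: PC=3 exec 'SUB A, 1'. After: A=0 B=0 C=0 D=0 ZF=1 PC=4
Step 17: PC=4 exec 'JNZ 2'. After: A=0 B=0 C=0 D=0 ZF=1 PC=5
Step 18: PC=5 exec 'ADD A, 2'. After: A=2 B=0 C=0 D=0 ZF=0 PC=6
Step 19: PC=6 exec 'HALT'. After: A=2 B=0 C=0 D=0 ZF=0 PC=6 HALTED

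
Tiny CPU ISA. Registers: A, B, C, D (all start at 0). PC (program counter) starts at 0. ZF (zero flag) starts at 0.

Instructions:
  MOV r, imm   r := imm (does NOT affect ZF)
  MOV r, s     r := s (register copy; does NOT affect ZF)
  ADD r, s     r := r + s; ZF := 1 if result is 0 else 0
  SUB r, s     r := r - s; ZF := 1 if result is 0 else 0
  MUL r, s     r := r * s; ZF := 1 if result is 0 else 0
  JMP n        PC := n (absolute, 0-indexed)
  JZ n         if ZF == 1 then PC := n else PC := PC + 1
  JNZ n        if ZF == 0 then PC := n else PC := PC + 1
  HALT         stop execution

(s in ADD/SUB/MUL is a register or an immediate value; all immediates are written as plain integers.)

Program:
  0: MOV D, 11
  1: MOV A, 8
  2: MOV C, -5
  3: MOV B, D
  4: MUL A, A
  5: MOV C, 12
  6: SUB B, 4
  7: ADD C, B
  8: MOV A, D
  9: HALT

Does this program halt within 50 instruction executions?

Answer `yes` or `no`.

Step 1: PC=0 exec 'MOV D, 11'. After: A=0 B=0 C=0 D=11 ZF=0 PC=1
Step 2: PC=1 exec 'MOV A, 8'. After: A=8 B=0 C=0 D=11 ZF=0 PC=2
Step 3: PC=2 exec 'MOV C, -5'. After: A=8 B=0 C=-5 D=11 ZF=0 PC=3
Step 4: PC=3 exec 'MOV B, D'. After: A=8 B=11 C=-5 D=11 ZF=0 PC=4
Step 5: PC=4 exec 'MUL A, A'. After: A=64 B=11 C=-5 D=11 ZF=0 PC=5
Step 6: PC=5 exec 'MOV C, 12'. After: A=64 B=11 C=12 D=11 ZF=0 PC=6
Step 7: PC=6 exec 'SUB B, 4'. After: A=64 B=7 C=12 D=11 ZF=0 PC=7
Step 8: PC=7 exec 'ADD C, B'. After: A=64 B=7 C=19 D=11 ZF=0 PC=8
Step 9: PC=8 exec 'MOV A, D'. After: A=11 B=7 C=19 D=11 ZF=0 PC=9
Step 10: PC=9 exec 'HALT'. After: A=11 B=7 C=19 D=11 ZF=0 PC=9 HALTED

Answer: yes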